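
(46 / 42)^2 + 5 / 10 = 1499 / 882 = 1.70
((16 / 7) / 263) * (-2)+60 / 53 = 1.11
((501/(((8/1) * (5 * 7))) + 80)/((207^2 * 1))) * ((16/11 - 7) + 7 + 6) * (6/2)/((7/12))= 938941/12830895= 0.07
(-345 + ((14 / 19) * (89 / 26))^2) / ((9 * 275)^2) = -0.00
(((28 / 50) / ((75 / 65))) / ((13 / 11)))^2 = 23716 / 140625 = 0.17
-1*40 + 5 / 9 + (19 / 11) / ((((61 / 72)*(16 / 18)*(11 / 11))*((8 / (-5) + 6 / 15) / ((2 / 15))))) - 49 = -535655 / 6039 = -88.70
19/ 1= 19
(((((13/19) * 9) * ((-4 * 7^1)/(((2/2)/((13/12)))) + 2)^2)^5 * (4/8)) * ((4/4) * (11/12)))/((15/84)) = 112571055844755103298828125/14856594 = 7577177907988540529.47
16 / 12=4 / 3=1.33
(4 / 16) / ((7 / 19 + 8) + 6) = 19 / 1092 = 0.02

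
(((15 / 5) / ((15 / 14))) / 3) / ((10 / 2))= 14 / 75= 0.19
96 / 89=1.08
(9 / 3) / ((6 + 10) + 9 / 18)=2 / 11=0.18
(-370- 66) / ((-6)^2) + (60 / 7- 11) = -916 / 63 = -14.54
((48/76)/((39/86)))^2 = 118336/61009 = 1.94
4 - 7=-3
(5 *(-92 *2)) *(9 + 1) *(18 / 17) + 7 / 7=-9740.18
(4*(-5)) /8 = -5 /2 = -2.50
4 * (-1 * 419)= -1676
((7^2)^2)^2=5764801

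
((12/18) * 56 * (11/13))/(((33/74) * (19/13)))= 8288/171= 48.47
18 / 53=0.34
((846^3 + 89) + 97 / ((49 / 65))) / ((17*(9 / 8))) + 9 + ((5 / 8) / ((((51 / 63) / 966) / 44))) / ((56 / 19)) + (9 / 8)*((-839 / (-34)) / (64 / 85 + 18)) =6055617807379127 / 191203488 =31671063.49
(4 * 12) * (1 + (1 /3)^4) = 1312 /27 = 48.59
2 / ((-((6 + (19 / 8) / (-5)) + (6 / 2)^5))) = -80 / 9941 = -0.01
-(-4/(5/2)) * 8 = 64/5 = 12.80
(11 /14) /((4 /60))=165 /14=11.79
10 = 10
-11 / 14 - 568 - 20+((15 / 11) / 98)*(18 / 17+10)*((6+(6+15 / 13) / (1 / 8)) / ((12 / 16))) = -575.81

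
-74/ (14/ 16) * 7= -592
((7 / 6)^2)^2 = 2401 / 1296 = 1.85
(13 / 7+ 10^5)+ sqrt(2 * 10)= 2 * sqrt(5)+ 700013 / 7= 100006.33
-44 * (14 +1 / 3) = -1892 / 3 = -630.67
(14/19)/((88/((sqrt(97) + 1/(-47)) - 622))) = -204645/39292 + 7 * sqrt(97)/836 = -5.13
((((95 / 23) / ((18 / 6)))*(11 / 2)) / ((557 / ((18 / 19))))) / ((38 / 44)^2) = 79860 / 4624771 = 0.02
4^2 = 16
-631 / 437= -1.44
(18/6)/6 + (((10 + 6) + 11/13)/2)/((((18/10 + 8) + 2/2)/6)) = 202/39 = 5.18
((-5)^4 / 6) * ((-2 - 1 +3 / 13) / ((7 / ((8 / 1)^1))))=-30000 / 91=-329.67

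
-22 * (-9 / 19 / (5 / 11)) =2178 / 95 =22.93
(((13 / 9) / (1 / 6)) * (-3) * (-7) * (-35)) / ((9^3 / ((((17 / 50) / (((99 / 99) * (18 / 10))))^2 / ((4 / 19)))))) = -3497767 / 2361960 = -1.48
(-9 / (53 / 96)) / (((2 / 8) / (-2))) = 6912 / 53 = 130.42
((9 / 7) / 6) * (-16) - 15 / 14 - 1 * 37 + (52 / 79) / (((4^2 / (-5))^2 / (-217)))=-280349 / 5056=-55.45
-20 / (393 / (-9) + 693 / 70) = 600 / 1013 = 0.59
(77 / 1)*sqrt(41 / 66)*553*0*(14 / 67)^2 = 0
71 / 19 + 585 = 11186 / 19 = 588.74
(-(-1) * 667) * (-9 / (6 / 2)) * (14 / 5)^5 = -1076185824 / 3125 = -344379.46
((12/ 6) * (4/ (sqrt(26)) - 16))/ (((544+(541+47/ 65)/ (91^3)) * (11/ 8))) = -3134855360/ 73277340873+30142840 * sqrt(26)/ 73277340873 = -0.04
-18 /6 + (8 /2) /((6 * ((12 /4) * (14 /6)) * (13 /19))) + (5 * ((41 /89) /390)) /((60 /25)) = -1666781 /583128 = -2.86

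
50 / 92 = 25 / 46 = 0.54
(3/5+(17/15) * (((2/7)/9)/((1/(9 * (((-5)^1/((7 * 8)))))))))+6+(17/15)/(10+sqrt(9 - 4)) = 24915/3724 - 17 * sqrt(5)/1425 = 6.66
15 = 15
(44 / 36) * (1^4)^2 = 11 / 9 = 1.22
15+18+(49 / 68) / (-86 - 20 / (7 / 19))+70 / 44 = 25404495 / 734536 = 34.59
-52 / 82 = -0.63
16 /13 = 1.23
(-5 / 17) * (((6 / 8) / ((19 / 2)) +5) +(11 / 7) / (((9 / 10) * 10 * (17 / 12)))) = -352865 / 230622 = -1.53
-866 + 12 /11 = -9514 /11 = -864.91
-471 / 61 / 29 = -471 / 1769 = -0.27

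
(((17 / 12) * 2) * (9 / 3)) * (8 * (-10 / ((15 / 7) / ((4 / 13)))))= -3808 / 39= -97.64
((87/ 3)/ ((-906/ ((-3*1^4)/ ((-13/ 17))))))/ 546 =-493/ 2143596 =-0.00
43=43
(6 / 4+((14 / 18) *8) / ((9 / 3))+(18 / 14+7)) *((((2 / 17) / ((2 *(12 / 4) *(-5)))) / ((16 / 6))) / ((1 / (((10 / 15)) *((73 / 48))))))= -327259 / 18506880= -0.02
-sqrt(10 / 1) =-sqrt(10) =-3.16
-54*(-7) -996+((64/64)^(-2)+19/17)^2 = -177306/289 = -613.52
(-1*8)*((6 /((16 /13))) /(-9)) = 13 /3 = 4.33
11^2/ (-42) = -121/ 42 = -2.88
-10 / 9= -1.11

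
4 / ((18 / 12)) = 8 / 3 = 2.67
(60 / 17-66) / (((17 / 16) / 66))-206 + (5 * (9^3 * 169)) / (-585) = -1485323 / 289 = -5139.53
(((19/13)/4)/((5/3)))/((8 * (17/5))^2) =285/961792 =0.00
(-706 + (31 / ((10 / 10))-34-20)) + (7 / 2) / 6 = -8741 / 12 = -728.42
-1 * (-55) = 55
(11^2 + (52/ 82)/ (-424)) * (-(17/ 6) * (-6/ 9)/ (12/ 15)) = 29798705/ 104304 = 285.69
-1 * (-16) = 16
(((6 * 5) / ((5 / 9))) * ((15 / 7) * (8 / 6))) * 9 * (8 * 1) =77760 / 7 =11108.57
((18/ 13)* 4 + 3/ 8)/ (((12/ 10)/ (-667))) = -683675/ 208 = -3286.90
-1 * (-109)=109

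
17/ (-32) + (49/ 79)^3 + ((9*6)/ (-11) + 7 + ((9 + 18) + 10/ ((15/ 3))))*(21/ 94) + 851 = 6995737633669/ 8156837216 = 857.65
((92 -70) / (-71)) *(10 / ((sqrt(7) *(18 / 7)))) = -110 *sqrt(7) / 639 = -0.46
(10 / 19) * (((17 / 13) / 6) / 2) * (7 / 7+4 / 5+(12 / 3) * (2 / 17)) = 0.13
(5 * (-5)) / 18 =-25 / 18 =-1.39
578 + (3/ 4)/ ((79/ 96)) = 45734/ 79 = 578.91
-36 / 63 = -0.57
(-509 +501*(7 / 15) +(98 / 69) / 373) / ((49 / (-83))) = 2939330626 / 6305565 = 466.15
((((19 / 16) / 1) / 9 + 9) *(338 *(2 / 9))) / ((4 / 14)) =1555645 / 648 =2400.69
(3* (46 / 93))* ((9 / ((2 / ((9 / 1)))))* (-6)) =-11178 / 31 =-360.58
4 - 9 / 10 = 31 / 10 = 3.10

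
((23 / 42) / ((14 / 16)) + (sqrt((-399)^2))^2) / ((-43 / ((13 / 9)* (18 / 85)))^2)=15820183964 / 1963776675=8.06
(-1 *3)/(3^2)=-1/3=-0.33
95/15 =19/3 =6.33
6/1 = 6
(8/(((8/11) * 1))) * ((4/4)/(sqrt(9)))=3.67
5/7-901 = -6302/7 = -900.29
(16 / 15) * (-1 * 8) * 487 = -4155.73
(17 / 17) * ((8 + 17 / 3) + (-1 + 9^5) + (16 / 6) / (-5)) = 885917 / 15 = 59061.13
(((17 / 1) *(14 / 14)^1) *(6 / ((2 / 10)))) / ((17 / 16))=480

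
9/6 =3/2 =1.50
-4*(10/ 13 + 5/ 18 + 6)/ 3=-3298/ 351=-9.40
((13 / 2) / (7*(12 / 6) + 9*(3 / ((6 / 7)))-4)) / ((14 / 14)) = 13 / 83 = 0.16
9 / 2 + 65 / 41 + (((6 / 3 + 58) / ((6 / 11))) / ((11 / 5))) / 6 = 3547 / 246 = 14.42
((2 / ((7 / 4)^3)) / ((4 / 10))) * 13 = 4160 / 343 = 12.13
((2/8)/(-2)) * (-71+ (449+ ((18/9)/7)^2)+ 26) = -2475/49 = -50.51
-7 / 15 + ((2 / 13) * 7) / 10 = -14 / 39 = -0.36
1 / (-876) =-1 / 876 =-0.00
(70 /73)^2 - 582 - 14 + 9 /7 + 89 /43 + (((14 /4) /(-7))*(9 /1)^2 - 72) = -2259194713 /3208058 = -704.23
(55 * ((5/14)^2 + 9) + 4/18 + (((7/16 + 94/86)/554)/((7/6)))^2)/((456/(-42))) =-8044224268641497/173896385983488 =-46.26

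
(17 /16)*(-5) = -5.31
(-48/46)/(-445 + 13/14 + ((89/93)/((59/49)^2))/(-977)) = 106272479376/45226283386589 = 0.00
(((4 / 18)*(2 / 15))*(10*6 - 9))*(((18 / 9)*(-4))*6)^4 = 40108032 / 5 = 8021606.40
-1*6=-6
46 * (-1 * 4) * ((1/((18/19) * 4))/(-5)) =437/45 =9.71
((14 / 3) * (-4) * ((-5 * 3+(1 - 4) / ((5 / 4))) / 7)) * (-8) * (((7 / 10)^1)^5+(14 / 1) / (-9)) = 72426746 / 140625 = 515.03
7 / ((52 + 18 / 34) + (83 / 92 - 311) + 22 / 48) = -65688 / 2412721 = -0.03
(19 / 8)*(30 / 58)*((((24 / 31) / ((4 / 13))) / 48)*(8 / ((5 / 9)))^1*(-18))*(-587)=9797.64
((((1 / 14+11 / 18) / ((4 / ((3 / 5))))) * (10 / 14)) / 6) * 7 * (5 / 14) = 215 / 7056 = 0.03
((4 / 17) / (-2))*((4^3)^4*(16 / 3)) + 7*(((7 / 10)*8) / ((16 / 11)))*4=-2684327071 / 255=-10526772.83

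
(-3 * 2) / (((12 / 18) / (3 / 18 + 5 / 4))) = -51 / 4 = -12.75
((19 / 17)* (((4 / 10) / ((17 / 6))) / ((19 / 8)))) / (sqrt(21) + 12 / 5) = -384 / 36703 + 160* sqrt(21) / 36703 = 0.01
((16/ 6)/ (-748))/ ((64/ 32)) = -1/ 561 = -0.00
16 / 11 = 1.45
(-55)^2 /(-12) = -3025 /12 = -252.08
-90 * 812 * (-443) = 32374440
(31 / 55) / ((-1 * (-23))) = 0.02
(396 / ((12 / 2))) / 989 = 66 / 989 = 0.07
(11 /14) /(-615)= -11 /8610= -0.00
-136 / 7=-19.43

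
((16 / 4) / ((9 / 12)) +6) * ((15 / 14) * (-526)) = -44710 / 7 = -6387.14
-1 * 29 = -29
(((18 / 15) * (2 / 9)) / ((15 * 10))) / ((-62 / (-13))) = 13 / 34875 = 0.00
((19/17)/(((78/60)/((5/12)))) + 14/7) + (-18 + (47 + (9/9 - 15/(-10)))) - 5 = 19133/663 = 28.86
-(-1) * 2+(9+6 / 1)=17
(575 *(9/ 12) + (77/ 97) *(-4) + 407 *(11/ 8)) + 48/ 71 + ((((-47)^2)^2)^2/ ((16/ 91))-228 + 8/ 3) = 44768814428648849437/ 330576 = 135426692889528.73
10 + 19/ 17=189/ 17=11.12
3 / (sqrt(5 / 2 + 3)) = 3 * sqrt(22) / 11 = 1.28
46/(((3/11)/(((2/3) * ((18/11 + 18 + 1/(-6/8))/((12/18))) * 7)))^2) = 822295264/81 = 10151793.38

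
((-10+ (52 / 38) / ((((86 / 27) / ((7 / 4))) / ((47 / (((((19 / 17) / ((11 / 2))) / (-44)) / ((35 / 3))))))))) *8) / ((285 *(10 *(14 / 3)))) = -554322799 / 10322795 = -53.70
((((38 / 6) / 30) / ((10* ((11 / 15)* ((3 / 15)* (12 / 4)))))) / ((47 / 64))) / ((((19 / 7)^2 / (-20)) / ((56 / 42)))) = -0.24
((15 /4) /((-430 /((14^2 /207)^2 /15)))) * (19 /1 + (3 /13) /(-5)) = -5916064 /598814775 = -0.01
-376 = -376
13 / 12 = 1.08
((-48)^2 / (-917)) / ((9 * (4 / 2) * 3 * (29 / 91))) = -1664 / 11397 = -0.15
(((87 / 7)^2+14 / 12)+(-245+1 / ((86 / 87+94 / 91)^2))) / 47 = -3355411885501 / 1769588462544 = -1.90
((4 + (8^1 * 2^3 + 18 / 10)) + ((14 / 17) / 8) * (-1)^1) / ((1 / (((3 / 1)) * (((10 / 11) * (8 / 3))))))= 94788 / 187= 506.89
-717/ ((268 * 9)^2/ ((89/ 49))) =-21271/ 95023152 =-0.00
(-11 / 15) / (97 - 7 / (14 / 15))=-22 / 2685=-0.01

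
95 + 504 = 599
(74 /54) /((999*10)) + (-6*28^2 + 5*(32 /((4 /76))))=-1664.00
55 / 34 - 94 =-3141 / 34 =-92.38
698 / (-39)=-698 / 39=-17.90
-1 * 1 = -1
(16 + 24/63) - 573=-11689/21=-556.62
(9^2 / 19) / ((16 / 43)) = 3483 / 304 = 11.46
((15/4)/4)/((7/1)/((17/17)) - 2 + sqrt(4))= 15/112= 0.13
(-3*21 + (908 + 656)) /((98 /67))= 100567 /98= 1026.19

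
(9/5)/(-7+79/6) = 0.29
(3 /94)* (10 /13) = 15 /611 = 0.02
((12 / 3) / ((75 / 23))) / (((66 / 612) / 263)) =822664 / 275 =2991.51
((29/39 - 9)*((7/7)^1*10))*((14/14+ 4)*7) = -112700/39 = -2889.74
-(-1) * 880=880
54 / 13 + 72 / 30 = 426 / 65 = 6.55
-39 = -39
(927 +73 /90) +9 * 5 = 87553 /90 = 972.81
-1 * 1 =-1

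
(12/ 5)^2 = 144/ 25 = 5.76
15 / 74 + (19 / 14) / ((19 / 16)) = 697 / 518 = 1.35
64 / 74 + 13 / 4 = 609 / 148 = 4.11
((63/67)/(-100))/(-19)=63/127300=0.00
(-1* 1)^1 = -1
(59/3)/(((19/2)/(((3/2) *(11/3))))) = 11.39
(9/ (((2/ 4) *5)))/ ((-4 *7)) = -9/ 70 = -0.13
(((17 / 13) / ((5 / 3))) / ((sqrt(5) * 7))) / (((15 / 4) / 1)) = 68 * sqrt(5) / 11375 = 0.01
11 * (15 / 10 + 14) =341 / 2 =170.50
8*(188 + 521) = 5672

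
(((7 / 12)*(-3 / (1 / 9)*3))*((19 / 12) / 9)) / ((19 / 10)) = -35 / 8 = -4.38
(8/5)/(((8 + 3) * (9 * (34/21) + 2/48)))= 1344/135025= 0.01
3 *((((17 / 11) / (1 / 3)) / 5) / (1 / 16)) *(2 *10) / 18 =544 / 11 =49.45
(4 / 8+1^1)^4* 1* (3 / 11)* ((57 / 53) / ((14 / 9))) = 124659 / 130592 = 0.95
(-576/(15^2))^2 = 4096/625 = 6.55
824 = 824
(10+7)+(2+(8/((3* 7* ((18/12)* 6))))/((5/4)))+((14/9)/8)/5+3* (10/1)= 37099/756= 49.07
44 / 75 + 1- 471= -35206 / 75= -469.41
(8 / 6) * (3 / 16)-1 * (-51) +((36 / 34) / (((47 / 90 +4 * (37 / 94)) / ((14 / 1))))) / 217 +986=19392881607 / 18695852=1037.28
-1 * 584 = -584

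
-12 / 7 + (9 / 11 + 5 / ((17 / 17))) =316 / 77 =4.10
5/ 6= 0.83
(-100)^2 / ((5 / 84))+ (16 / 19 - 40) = 167960.84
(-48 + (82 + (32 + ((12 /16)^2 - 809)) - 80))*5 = -65795 /16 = -4112.19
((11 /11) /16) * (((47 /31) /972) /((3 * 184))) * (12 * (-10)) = -235 /11088576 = -0.00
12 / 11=1.09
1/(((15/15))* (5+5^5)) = 1/3130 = 0.00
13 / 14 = 0.93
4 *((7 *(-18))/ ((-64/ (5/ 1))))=315/ 8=39.38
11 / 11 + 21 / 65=1.32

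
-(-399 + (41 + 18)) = 340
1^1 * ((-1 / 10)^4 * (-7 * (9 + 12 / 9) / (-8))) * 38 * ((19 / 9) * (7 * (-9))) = -548359 / 120000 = -4.57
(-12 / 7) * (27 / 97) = -324 / 679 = -0.48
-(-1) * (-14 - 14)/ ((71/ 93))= -2604/ 71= -36.68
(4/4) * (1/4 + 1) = 5/4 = 1.25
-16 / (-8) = 2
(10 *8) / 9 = 80 / 9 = 8.89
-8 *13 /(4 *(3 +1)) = -13 /2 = -6.50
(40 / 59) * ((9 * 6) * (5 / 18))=600 / 59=10.17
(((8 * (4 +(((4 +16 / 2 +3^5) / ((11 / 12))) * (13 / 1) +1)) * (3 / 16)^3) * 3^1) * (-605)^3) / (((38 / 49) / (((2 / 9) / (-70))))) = 519344154.57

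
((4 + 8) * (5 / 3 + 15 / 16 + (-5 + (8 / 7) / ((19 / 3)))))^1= -26.58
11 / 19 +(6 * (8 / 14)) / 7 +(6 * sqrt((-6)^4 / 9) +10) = 77337 / 931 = 83.07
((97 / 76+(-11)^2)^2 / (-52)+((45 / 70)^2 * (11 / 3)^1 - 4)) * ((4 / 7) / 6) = -4268200457 / 154531104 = -27.62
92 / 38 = 46 / 19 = 2.42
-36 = -36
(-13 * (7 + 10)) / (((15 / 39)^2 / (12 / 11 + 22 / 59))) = -1419262 / 649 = -2186.84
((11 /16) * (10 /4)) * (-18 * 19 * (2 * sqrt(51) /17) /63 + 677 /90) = 7447 /576 - 1045 * sqrt(51) /952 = 5.09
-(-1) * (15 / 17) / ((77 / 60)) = 900 / 1309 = 0.69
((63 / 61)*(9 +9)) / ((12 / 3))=567 / 122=4.65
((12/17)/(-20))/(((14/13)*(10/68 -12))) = 3/1085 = 0.00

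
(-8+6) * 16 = -32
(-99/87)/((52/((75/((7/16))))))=-9900/2639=-3.75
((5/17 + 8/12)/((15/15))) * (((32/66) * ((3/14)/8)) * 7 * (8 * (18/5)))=2352/935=2.52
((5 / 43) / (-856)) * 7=-35 / 36808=-0.00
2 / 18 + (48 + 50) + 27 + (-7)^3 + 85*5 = 1864 / 9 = 207.11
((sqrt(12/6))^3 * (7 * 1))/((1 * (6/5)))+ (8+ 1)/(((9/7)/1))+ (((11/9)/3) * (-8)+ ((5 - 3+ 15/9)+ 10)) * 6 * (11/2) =35 * sqrt(2)/3+ 3154/9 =366.94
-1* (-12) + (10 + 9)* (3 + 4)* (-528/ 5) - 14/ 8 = -280691/ 20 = -14034.55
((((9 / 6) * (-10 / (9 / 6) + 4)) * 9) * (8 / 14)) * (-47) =6768 / 7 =966.86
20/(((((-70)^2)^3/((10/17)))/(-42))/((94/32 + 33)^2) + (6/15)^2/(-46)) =-396750/73144064069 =-0.00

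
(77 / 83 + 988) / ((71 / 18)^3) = 478696392 / 29706613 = 16.11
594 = 594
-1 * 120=-120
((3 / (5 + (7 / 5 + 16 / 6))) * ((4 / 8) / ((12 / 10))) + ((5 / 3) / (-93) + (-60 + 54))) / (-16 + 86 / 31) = 892451 / 2007360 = 0.44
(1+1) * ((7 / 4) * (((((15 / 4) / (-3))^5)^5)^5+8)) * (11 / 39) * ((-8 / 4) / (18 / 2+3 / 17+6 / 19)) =928118095210194318888146530912087146984717103260791155100173556590045438465308541286874061 / 3433959146444158420530277024163900767273537982740402977295163975734673750884352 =270276393990.08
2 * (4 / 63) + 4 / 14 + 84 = 5318 / 63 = 84.41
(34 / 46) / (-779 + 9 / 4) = -68 / 71461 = -0.00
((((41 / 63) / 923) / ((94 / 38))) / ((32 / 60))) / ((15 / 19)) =14801 / 21864024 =0.00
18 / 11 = 1.64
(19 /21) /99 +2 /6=712 /2079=0.34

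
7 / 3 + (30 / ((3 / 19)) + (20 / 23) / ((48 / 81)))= 53489 / 276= 193.80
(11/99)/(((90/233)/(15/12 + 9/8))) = 4427/6480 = 0.68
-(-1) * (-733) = -733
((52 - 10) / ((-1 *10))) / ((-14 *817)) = 3 / 8170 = 0.00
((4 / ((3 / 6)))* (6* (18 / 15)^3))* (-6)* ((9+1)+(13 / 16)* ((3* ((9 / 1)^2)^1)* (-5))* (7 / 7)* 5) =61286544 / 25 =2451461.76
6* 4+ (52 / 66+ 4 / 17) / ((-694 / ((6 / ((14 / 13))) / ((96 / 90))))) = 23.99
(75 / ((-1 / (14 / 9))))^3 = -42875000 / 27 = -1587962.96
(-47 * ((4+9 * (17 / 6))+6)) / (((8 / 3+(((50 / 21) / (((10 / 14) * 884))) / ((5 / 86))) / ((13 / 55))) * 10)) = -28761603 / 506980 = -56.73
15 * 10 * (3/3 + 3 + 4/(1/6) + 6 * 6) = 9600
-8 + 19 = 11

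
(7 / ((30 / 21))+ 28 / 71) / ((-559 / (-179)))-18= -6471159 / 396890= -16.30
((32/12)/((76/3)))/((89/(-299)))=-598/1691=-0.35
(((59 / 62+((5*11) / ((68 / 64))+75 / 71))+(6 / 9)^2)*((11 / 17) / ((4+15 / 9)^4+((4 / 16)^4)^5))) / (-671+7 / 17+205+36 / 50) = -558255217441347993600 / 7627694155944288015285089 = -0.00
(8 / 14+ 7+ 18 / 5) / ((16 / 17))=6647 / 560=11.87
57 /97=0.59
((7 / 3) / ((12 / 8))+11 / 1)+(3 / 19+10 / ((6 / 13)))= 5879 / 171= 34.38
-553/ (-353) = 553/ 353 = 1.57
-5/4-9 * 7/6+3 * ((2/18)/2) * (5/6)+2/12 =-103/9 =-11.44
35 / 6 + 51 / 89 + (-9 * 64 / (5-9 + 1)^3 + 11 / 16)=121441 / 4272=28.43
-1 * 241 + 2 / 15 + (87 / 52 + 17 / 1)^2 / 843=-913509969 / 3799120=-240.45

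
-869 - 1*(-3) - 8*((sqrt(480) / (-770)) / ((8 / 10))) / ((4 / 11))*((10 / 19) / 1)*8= -866 + 80*sqrt(30) / 133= -862.71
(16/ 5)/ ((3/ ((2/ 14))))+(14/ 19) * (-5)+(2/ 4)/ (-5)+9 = 21419/ 3990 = 5.37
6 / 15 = 2 / 5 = 0.40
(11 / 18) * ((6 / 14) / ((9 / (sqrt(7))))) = 11 * sqrt(7) / 378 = 0.08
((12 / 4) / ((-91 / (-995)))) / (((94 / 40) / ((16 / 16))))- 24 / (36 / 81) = -171258 / 4277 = -40.04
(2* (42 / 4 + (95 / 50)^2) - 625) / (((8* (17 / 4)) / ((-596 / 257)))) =4446011 / 109225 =40.71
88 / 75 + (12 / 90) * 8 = 56 / 25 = 2.24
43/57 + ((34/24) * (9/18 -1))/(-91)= 31627/41496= 0.76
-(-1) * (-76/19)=-4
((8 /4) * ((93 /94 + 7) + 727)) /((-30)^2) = 69089 /42300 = 1.63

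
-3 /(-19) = 3 /19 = 0.16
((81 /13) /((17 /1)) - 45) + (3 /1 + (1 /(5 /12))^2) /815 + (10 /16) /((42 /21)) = -3192375241 /72046000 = -44.31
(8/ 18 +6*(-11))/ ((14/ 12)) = -1180/ 21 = -56.19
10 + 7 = 17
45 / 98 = 0.46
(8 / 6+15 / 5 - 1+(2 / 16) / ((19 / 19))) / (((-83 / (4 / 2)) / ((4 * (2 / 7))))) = -2 / 21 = -0.10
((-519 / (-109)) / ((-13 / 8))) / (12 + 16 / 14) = -7266 / 32591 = -0.22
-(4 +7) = -11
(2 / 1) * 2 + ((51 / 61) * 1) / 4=1027 / 244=4.21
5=5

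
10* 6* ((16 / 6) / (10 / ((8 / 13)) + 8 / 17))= 10880 / 1137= 9.57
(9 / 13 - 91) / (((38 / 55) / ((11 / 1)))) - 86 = -376377 / 247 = -1523.79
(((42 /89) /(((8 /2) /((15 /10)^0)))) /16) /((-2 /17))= -357 /5696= -0.06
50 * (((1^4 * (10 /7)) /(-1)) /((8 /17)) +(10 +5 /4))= 2875 /7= 410.71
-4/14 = -2/7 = -0.29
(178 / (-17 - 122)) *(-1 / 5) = 178 / 695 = 0.26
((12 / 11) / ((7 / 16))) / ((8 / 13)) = 312 / 77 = 4.05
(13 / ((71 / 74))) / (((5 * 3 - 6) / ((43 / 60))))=20683 / 19170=1.08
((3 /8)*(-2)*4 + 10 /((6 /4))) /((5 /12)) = 44 /5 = 8.80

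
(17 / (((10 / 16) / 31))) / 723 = 4216 / 3615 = 1.17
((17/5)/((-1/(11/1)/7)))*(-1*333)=435897/5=87179.40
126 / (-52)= -63 / 26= -2.42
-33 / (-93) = 11 / 31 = 0.35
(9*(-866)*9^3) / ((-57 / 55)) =104166810 / 19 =5482463.68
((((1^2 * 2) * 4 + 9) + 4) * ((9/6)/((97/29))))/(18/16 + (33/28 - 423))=-17052/761741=-0.02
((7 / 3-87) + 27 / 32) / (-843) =8047 / 80928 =0.10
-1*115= -115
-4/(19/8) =-32/19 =-1.68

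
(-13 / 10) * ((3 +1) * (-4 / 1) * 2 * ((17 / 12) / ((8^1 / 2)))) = 221 / 15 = 14.73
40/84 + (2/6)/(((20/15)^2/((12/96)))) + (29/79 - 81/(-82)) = 16146265/8706432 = 1.85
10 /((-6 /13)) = -65 /3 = -21.67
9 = 9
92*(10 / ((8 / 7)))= 805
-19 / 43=-0.44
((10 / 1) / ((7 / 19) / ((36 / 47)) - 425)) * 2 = -13680 / 290371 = -0.05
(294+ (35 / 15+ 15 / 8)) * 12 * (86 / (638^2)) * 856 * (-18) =-1185456852 / 101761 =-11649.42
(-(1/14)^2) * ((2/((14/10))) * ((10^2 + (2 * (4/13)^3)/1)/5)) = -15702/107653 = -0.15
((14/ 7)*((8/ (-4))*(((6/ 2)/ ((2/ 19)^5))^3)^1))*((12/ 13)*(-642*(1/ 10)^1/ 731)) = 394724483903774630572299/ 97310720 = 4056330935623275.94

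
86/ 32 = 43/ 16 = 2.69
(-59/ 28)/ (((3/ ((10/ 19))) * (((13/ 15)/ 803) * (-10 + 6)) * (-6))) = -1184425/ 82992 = -14.27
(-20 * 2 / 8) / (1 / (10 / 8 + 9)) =-205 / 4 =-51.25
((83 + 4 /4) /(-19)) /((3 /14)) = -392 /19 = -20.63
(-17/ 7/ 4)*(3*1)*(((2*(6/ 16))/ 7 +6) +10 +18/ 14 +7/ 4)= -3417/ 98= -34.87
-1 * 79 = -79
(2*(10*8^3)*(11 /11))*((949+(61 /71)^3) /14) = 1740208742400 /2505377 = 694589.57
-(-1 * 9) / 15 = 3 / 5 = 0.60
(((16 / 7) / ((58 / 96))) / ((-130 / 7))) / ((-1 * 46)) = 192 / 43355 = 0.00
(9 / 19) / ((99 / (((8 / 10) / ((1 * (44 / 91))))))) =91 / 11495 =0.01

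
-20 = -20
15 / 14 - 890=-12445 / 14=-888.93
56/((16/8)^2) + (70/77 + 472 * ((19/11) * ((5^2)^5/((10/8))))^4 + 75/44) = 916592955589294433593750000000972961/58564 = 15651133044008169414550750000000.00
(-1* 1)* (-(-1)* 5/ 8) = -0.62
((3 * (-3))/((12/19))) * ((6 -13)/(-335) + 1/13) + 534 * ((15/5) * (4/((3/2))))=37196979/8710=4270.61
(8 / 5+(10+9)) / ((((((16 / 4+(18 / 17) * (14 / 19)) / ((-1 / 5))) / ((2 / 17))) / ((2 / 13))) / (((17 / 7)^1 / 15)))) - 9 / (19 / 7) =-830483861 / 250272750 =-3.32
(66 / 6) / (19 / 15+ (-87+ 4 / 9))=-495 / 3838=-0.13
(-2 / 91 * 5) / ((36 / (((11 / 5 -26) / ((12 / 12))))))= 17 / 234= 0.07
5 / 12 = 0.42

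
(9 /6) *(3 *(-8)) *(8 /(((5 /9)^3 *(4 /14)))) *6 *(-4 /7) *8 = 20155392 /125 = 161243.14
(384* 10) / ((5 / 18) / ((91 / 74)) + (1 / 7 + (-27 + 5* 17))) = 786240 / 11951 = 65.79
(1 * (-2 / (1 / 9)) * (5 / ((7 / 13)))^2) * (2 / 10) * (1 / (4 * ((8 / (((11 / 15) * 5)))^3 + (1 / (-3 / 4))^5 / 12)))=-1475824779 / 190844416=-7.73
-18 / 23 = -0.78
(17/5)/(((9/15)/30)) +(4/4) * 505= 675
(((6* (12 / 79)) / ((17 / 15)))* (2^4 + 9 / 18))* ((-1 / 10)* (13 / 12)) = -3861 / 2686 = -1.44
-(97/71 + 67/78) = -12323/5538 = -2.23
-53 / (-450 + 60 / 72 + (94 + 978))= -318 / 3737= -0.09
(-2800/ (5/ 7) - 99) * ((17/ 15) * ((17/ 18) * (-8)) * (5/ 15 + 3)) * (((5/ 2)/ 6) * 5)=58074550/ 243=238989.92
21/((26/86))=903/13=69.46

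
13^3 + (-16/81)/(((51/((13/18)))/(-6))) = 27227629/12393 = 2197.02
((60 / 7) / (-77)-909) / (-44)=490011 / 23716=20.66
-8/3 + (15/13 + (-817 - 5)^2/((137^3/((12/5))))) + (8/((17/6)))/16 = -320494/454155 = -0.71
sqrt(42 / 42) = 1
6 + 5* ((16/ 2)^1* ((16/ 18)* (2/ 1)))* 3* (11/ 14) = 3646/ 21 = 173.62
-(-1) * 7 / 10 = 7 / 10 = 0.70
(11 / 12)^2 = 0.84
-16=-16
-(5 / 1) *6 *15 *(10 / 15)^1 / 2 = -150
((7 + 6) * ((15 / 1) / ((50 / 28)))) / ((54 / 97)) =8827 / 45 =196.16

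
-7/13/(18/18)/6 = -0.09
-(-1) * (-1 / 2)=-1 / 2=-0.50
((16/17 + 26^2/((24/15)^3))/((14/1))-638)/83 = -19074859/2528512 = -7.54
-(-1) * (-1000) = -1000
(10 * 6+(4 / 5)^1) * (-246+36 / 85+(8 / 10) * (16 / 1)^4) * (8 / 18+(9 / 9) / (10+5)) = 31013533408 / 19125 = 1621622.66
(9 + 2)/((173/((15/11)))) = 15/173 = 0.09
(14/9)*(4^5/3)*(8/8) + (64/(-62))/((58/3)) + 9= 13105225/24273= 539.91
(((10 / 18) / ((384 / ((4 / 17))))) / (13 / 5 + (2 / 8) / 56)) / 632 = 175 / 846186696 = 0.00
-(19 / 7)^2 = -361 / 49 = -7.37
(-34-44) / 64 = -39 / 32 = -1.22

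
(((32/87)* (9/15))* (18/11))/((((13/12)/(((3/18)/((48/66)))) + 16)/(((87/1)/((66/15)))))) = 72/209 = 0.34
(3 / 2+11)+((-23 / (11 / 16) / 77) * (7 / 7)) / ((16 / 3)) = 21037 / 1694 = 12.42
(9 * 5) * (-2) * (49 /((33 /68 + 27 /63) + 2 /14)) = -2099160 /503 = -4173.28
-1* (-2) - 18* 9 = -160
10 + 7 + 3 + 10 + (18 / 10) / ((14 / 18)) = 1131 / 35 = 32.31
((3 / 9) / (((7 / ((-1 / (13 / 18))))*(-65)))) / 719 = 6 / 4252885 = 0.00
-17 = -17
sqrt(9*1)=3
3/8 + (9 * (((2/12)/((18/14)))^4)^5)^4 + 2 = 1413169846286339920115415017271049627493031413795934312274025705989768887377523632350479340533797283452480336404747157681166852715836289/595018882646879966364385270429915632628644805808814447273273981469359305752390100195219905123237164959443983655787850777861330636374016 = 2.38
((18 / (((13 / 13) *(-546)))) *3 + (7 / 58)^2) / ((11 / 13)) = -2347 / 23548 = -0.10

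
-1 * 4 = -4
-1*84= -84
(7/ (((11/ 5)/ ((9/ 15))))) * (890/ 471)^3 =4934783000/ 383119407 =12.88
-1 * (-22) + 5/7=159/7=22.71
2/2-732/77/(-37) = 3581/2849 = 1.26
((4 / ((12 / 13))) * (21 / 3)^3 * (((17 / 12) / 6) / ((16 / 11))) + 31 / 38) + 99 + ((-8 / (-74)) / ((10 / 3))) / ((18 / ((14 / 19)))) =218078177 / 639360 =341.09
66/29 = 2.28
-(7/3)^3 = -343/27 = -12.70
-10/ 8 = -5/ 4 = -1.25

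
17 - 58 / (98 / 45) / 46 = 37013 / 2254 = 16.42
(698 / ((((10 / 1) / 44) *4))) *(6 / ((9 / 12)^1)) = 30712 / 5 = 6142.40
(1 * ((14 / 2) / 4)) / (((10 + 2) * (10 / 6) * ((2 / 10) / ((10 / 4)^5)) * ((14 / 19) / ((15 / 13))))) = 890625 / 13312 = 66.90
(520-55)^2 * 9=1946025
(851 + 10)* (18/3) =5166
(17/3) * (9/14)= 51/14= 3.64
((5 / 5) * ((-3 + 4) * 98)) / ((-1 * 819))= -14 / 117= -0.12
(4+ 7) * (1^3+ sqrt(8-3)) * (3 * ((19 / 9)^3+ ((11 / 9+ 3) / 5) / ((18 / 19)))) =412984 / 1215+ 412984 * sqrt(5) / 1215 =1099.95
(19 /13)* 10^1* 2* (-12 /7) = -4560 /91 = -50.11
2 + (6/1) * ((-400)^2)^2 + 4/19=2918400000042/19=153600000002.21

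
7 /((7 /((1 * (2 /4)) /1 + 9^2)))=163 /2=81.50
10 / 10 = 1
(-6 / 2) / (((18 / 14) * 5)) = -7 / 15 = -0.47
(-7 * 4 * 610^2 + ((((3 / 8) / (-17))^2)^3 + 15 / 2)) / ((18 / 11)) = -6367039.86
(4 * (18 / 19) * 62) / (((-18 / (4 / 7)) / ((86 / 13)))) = -85312 / 1729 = -49.34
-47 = -47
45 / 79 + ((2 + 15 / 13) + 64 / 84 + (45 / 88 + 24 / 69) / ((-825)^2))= 44420700021671 / 9903458565000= 4.49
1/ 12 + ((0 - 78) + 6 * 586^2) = 24723577/ 12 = 2060298.08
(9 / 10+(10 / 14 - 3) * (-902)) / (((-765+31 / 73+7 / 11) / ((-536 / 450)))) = 15535899566 / 4830863625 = 3.22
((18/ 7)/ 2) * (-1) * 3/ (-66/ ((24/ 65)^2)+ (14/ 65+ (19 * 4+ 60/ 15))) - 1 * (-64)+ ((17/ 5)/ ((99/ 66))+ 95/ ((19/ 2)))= 20185337848/ 264634755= 76.28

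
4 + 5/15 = 13/3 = 4.33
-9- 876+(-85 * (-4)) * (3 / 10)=-783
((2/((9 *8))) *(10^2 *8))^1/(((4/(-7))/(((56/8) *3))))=-2450/3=-816.67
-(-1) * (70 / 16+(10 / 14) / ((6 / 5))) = 835 / 168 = 4.97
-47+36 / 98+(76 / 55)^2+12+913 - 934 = -53.72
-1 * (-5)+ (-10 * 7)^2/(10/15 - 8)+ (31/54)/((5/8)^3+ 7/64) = -35563369/53757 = -661.56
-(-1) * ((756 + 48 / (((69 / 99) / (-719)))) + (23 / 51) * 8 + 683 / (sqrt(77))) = -48679.77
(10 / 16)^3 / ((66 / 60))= 625 / 2816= 0.22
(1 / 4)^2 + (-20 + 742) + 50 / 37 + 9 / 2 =430925 / 592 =727.91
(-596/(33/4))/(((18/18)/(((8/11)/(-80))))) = 0.66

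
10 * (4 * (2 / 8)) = 10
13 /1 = 13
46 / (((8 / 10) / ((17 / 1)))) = 1955 / 2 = 977.50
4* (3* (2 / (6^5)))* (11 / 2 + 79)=169 / 648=0.26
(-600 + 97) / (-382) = 503 / 382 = 1.32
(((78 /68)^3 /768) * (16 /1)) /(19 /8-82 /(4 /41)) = -2197 /58562960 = -0.00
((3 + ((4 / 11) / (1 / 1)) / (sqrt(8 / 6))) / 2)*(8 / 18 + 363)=3271*sqrt(3) / 99 + 3271 / 6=602.39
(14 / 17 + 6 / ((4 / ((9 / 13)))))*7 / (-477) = -5761 / 210834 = -0.03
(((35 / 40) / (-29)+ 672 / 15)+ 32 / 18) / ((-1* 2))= -485957 / 20880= -23.27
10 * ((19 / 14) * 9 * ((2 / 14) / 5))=171 / 49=3.49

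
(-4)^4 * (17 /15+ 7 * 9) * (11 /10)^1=18059.95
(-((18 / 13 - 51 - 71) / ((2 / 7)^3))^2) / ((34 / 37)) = -83612673704 / 2873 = -29102914.62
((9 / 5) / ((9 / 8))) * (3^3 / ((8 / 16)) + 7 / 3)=1352 / 15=90.13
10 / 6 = 5 / 3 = 1.67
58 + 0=58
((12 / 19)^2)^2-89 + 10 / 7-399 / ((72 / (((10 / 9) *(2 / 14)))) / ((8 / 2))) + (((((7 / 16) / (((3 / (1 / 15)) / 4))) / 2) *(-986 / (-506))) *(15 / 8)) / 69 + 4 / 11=-830750331980665 / 9172855226304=-90.57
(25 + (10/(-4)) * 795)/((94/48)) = -47100/47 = -1002.13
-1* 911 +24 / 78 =-11839 / 13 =-910.69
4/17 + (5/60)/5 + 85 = 86957/1020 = 85.25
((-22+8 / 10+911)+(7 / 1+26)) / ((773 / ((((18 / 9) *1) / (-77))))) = -0.03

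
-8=-8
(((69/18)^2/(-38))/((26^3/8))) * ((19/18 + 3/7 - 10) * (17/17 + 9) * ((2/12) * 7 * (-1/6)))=-2838085/973780704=-0.00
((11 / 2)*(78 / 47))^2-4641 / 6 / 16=2471989 / 70688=34.97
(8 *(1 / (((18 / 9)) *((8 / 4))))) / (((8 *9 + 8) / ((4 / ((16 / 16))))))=1 / 10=0.10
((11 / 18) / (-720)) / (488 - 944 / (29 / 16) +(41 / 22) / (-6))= 3509 / 137001240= 0.00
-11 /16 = -0.69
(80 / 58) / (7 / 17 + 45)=170 / 5597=0.03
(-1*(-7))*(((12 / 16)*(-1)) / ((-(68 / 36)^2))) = 1701 / 1156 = 1.47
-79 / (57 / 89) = -7031 / 57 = -123.35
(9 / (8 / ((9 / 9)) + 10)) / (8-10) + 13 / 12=0.83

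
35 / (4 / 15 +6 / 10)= 525 / 13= 40.38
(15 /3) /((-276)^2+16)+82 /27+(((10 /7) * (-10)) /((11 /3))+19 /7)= 41983277 /22629024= 1.86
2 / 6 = 1 / 3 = 0.33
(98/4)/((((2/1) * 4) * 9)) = 49/144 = 0.34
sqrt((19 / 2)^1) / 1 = sqrt(38) / 2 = 3.08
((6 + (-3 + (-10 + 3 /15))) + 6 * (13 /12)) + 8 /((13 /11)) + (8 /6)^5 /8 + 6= 410543 /31590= 13.00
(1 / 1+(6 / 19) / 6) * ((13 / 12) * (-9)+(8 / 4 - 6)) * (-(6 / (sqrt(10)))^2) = 990 / 19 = 52.11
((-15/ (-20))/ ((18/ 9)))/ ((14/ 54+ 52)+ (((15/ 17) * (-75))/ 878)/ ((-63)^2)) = 29620647/ 4127873356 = 0.01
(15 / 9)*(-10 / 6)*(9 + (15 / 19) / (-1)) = -1300 / 57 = -22.81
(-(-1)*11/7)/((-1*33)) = -1/21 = -0.05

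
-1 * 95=-95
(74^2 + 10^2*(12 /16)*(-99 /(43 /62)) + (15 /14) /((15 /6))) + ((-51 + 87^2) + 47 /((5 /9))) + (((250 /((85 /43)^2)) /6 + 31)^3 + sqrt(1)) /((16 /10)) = 373294555399675727 /7846640930520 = 47573.80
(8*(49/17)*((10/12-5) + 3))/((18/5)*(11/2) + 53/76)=-521360/397239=-1.31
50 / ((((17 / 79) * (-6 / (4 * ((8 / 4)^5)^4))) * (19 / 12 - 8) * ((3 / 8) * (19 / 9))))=795240038400 / 24871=31974590.42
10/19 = 0.53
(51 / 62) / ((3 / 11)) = 187 / 62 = 3.02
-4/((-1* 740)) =1/185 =0.01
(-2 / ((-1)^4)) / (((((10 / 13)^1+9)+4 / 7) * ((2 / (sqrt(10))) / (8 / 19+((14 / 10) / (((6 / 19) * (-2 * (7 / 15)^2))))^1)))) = 67483 * sqrt(10) / 71516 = 2.98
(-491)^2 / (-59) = -241081 / 59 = -4086.12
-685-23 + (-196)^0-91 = -798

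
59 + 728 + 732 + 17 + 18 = 1554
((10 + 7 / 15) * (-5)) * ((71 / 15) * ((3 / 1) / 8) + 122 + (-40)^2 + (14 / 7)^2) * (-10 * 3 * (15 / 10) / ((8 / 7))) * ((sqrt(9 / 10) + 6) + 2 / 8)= 683576901 * sqrt(10) / 640 + 5696474175 / 256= 25629445.94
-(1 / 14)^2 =-1 / 196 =-0.01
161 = 161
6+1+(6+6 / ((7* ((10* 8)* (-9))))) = 10919 / 840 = 13.00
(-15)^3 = -3375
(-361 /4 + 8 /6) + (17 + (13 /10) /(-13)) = -4321 /60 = -72.02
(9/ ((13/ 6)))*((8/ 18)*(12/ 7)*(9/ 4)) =648/ 91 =7.12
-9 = -9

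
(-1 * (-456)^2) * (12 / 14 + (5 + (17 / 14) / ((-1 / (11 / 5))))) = -23184864 / 35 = -662424.69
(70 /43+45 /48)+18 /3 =5893 /688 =8.57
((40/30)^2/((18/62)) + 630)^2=2654928676/6561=404653.05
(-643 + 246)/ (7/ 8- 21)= 19.73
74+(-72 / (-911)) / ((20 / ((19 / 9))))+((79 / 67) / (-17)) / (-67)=25726082649 / 347605715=74.01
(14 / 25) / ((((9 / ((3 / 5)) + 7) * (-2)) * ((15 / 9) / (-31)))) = 651 / 2750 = 0.24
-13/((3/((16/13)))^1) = -16/3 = -5.33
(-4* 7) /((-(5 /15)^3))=756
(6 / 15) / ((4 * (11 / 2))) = 1 / 55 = 0.02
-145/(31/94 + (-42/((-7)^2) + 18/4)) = -47705/1307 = -36.50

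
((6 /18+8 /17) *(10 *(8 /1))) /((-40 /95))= -7790 /51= -152.75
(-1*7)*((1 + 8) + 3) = -84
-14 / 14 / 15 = -1 / 15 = -0.07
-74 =-74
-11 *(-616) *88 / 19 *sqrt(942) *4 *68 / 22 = 7372288 *sqrt(942) / 19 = 11908968.41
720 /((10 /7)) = 504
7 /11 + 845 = 9302 /11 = 845.64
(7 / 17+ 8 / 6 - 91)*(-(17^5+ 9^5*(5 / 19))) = 124144547456 / 969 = 128116148.05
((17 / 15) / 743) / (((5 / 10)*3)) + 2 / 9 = 0.22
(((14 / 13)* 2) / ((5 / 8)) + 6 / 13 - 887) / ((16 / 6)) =-172203 / 520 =-331.16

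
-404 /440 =-101 /110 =-0.92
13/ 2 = 6.50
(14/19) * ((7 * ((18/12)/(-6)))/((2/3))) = -147/76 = -1.93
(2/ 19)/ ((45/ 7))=14/ 855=0.02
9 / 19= 0.47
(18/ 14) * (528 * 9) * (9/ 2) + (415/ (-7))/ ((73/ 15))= 14043063/ 511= 27481.53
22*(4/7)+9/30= 901/70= 12.87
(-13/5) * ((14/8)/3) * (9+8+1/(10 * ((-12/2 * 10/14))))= -463463/18000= -25.75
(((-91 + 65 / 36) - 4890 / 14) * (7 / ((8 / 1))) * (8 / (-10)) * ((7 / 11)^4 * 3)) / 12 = 265303297 / 21083040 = 12.58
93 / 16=5.81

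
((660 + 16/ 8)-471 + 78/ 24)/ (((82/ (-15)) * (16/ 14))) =-81585/ 2624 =-31.09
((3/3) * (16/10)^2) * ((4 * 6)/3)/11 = 512/275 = 1.86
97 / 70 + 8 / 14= 137 / 70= 1.96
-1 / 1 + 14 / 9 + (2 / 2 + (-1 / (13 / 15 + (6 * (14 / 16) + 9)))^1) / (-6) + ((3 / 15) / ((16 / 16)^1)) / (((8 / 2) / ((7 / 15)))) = 345497 / 816300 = 0.42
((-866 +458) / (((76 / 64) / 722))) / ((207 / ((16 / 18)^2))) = -5292032 / 5589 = -946.87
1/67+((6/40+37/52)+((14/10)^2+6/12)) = 145303/43550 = 3.34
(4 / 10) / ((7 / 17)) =34 / 35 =0.97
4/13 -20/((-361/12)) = 4564/4693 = 0.97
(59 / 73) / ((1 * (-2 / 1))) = -59 / 146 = -0.40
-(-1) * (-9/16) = -9/16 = -0.56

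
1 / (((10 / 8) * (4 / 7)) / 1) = 7 / 5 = 1.40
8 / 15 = 0.53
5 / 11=0.45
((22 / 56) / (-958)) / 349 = -11 / 9361576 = -0.00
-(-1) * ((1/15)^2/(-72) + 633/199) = 10254401/3223800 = 3.18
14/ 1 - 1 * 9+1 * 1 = 6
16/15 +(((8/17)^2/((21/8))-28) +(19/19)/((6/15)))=-1477739/60690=-24.35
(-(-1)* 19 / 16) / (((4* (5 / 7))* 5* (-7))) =-19 / 1600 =-0.01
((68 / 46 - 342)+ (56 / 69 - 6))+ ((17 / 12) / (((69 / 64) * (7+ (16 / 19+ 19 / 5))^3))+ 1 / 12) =-48396294334483 / 140025048156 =-345.63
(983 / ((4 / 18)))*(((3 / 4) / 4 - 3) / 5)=-79623 / 32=-2488.22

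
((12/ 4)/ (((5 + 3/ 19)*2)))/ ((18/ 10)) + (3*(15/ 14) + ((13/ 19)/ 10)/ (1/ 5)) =41537/ 11172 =3.72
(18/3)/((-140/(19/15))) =-0.05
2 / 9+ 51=461 / 9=51.22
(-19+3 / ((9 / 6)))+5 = -12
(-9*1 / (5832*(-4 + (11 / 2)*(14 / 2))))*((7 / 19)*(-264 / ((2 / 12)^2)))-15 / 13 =-1.00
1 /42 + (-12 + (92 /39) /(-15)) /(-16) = 3209 /4095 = 0.78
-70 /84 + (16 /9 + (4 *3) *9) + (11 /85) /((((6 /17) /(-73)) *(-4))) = 115.64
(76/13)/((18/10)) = 380/117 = 3.25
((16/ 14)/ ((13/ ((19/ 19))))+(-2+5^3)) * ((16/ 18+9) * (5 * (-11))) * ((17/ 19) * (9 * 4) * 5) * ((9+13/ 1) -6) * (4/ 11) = -108461523200/ 1729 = -62730782.65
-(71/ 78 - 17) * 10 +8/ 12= 6301/ 39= 161.56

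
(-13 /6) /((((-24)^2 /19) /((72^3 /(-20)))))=6669 /5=1333.80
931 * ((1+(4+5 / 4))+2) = 30723 / 4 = 7680.75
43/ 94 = 0.46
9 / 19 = 0.47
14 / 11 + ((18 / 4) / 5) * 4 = 268 / 55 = 4.87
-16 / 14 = -8 / 7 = -1.14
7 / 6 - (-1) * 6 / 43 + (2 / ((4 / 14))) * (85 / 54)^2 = 2338507 / 125388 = 18.65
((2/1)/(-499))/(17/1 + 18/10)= -5/23453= -0.00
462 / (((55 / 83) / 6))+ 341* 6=31146 / 5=6229.20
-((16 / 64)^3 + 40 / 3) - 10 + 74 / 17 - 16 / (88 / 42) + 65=1377551 / 35904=38.37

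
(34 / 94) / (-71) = -17 / 3337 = -0.01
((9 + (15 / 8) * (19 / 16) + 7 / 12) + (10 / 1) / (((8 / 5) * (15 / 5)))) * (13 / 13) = 5335 / 384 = 13.89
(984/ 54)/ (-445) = -164/ 4005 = -0.04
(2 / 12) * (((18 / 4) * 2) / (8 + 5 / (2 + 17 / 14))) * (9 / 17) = 243 / 2924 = 0.08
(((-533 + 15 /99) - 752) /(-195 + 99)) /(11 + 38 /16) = 10600 /10593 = 1.00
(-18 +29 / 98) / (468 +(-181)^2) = -1735 / 3256442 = -0.00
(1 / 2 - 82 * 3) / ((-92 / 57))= 27987 / 184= 152.10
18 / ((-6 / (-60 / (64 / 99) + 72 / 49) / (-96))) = -1289034 / 49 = -26306.82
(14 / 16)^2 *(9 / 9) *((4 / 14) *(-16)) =-7 / 2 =-3.50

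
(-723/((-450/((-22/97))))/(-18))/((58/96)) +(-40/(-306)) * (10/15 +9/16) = 0.19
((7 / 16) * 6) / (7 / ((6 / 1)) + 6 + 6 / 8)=63 / 190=0.33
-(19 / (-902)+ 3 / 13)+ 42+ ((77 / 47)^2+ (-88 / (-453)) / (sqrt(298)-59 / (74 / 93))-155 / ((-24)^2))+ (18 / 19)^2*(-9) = 418309135738989920424005 / 11579528373443904025152-481888*sqrt(298) / 12899320413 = 36.12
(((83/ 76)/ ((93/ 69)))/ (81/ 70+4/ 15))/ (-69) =-2905/ 352222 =-0.01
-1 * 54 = -54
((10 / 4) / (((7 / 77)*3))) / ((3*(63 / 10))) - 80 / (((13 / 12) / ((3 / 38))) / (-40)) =32727125 / 140049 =233.68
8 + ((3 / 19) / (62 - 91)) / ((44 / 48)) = 48452 / 6061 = 7.99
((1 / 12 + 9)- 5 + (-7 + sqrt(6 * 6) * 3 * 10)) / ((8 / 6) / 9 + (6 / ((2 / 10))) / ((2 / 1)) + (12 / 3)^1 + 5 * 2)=19125 / 3148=6.08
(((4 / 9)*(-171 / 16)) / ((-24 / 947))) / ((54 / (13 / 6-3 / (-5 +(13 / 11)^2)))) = 70586539 / 6780672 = 10.41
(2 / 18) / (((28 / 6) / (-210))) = -5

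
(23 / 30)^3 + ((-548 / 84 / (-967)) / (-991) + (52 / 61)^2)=793436434394153 / 673940572893000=1.18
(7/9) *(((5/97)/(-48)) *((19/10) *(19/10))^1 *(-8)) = 2527/104760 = 0.02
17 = 17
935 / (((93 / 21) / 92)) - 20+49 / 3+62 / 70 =63215648 / 3255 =19421.09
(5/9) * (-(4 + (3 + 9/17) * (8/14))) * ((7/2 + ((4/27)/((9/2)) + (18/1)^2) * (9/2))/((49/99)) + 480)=-1806716810/157437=-11475.81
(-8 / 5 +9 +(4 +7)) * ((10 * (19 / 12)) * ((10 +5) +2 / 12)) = 39767 / 9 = 4418.56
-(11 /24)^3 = -1331 /13824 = -0.10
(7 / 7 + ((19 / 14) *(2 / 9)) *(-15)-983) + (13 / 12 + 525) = -460.44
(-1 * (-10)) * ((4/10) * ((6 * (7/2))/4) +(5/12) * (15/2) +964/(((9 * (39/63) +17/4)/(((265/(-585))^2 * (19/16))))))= 877650071/3011580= 291.43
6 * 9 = 54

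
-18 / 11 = -1.64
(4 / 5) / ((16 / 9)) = 9 / 20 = 0.45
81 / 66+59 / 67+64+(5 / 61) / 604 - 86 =-540147777 / 27154028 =-19.89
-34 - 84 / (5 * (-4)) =-149 / 5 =-29.80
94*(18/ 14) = 846/ 7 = 120.86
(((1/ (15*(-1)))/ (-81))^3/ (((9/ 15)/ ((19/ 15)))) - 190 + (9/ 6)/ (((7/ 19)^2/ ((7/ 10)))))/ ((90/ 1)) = -82381738481243/ 40679151345000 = -2.03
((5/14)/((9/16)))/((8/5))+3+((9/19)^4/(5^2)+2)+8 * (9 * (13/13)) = 15886543243/205255575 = 77.40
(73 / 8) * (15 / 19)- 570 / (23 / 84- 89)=15438795 / 1132856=13.63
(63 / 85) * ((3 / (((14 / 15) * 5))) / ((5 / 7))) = 567 / 850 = 0.67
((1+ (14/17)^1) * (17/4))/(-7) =-31/28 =-1.11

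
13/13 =1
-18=-18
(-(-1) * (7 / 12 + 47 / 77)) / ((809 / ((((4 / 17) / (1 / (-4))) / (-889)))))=4412 / 2824302327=0.00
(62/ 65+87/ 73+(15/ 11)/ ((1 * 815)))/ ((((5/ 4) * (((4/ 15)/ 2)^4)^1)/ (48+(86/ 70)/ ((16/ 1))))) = 68406341535/ 261778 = 261314.33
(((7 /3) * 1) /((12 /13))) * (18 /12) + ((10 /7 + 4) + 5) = 2389 /168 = 14.22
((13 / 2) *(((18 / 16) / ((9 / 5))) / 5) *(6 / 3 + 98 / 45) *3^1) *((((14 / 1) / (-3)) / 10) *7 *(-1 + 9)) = -59878 / 225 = -266.12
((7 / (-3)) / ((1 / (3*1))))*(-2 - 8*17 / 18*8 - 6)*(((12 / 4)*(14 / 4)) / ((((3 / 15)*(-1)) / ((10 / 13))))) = -754600 / 39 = -19348.72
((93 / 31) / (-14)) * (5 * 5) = -75 / 14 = -5.36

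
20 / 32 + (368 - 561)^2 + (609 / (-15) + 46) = 1490201 / 40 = 37255.02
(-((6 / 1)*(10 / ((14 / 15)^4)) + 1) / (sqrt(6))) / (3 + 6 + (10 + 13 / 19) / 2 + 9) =-1.40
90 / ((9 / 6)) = 60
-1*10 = -10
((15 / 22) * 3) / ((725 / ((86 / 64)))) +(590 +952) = 157407747 / 102080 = 1542.00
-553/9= -61.44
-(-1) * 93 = 93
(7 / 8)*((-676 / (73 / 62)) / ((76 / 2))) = -36673 / 2774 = -13.22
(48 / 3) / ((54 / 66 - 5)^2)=484 / 529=0.91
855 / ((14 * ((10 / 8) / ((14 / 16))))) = 171 / 4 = 42.75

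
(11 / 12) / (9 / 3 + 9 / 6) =11 / 54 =0.20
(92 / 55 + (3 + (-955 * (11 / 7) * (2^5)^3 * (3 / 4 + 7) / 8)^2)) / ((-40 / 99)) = -5616872137058440.95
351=351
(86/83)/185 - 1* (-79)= 1213131/15355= 79.01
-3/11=-0.27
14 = 14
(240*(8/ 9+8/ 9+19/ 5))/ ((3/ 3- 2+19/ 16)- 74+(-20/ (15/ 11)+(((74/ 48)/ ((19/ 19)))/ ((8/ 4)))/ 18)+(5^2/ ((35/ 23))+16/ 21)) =-8096256/ 430895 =-18.79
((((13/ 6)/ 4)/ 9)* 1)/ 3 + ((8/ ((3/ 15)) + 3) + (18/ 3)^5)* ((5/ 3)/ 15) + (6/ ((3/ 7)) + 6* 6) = 595381/ 648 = 918.80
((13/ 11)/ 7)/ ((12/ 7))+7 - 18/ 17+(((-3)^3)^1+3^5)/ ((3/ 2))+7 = 352397/ 2244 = 157.04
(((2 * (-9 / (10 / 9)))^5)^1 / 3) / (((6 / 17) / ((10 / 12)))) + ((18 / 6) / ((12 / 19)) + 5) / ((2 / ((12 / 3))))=-2195334021 / 2500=-878133.61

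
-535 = -535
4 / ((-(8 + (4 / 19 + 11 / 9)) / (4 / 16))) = -171 / 1613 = -0.11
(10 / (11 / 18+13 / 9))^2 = 32400 / 1369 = 23.67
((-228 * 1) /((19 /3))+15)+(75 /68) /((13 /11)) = -17739 /884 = -20.07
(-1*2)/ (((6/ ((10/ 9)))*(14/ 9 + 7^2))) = -2/ 273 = -0.01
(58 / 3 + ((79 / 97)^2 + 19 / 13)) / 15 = 7874098 / 5504265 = 1.43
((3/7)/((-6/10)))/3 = -5/21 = -0.24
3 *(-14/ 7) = -6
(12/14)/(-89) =-6/623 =-0.01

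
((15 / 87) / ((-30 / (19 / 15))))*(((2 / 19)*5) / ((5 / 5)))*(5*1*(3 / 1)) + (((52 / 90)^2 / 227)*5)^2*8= -13980721943 / 245109282525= -0.06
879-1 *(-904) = 1783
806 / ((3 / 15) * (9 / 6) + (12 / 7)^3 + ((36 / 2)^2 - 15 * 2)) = 2764580 / 1026729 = 2.69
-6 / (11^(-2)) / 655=-726 / 655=-1.11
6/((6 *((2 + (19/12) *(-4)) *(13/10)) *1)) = -30/169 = -0.18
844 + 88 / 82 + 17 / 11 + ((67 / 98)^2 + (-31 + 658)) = 6384862147 / 4331404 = 1474.09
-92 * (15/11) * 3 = -4140/11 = -376.36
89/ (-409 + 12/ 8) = -178/ 815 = -0.22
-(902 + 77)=-979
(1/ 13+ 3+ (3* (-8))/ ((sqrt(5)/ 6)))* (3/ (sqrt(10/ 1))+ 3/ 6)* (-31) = -124* (5+ 3* sqrt(10))* (25-234* sqrt(5))/ 325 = 2753.91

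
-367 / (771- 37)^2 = -1 / 1468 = -0.00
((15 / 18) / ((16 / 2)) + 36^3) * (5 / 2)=11197465 / 96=116640.26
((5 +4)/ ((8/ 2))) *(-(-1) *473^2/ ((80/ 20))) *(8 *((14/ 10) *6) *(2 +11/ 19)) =2071954269/ 95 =21810044.94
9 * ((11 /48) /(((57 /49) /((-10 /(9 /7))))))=-18865 /1368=-13.79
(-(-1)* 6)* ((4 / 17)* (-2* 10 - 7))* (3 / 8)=-243 / 17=-14.29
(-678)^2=459684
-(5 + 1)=-6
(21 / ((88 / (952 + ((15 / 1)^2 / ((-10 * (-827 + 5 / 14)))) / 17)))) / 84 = 187297747 / 69252832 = 2.70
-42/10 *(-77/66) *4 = 98/5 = 19.60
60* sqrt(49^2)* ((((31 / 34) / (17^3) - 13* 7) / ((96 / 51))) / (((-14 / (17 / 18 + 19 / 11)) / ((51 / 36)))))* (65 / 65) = 281442645365 / 7324416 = 38425.27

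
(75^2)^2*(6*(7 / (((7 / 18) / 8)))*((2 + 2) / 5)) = 21870000000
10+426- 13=423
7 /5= 1.40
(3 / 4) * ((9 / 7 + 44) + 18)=1329 / 28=47.46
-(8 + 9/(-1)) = 1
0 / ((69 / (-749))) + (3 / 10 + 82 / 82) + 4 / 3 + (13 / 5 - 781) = -23273 / 30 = -775.77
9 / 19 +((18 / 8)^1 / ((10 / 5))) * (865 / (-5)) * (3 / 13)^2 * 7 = -72.08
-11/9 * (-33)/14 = 2.88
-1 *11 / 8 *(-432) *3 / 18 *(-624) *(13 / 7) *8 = -6424704 / 7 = -917814.86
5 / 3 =1.67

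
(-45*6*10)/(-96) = 225/8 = 28.12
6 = 6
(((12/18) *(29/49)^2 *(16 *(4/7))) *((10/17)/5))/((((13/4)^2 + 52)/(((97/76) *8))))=668278784/16302268983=0.04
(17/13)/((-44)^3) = -17/1107392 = -0.00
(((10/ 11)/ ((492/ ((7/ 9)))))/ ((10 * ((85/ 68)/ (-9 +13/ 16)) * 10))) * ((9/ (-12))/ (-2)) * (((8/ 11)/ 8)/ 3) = -917/ 857260800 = -0.00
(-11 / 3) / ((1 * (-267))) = 11 / 801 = 0.01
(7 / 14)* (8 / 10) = 2 / 5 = 0.40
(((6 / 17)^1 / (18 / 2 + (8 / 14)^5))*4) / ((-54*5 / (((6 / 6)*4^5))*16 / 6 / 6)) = -17210368 / 12944395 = -1.33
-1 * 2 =-2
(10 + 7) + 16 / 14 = 127 / 7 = 18.14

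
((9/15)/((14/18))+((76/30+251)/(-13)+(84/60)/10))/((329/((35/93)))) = -253769/11932830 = -0.02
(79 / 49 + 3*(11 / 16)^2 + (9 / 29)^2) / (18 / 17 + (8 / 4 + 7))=560716355 / 1803965184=0.31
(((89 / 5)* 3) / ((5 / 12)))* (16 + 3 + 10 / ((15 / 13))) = 88644 / 25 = 3545.76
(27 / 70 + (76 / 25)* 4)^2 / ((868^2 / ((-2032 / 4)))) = -2448671887 / 23073610000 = -0.11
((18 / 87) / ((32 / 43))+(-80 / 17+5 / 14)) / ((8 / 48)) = -674307 / 27608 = -24.42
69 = 69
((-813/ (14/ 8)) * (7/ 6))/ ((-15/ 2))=72.27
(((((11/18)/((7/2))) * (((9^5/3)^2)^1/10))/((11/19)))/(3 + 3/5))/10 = 90876411/280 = 324558.61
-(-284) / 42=142 / 21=6.76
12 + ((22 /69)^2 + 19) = 148075 /4761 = 31.10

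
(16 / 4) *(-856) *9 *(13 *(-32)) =12819456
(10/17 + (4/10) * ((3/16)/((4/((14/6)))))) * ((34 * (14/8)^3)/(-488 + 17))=-196539/803840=-0.24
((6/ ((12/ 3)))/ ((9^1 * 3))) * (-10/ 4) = -5/ 36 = -0.14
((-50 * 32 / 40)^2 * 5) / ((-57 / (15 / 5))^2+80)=8000 / 441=18.14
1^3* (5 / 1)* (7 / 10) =7 / 2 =3.50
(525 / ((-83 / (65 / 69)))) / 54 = -11375 / 103086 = -0.11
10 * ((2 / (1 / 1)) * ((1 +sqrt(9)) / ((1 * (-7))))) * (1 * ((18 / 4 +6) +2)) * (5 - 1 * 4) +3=-979 / 7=-139.86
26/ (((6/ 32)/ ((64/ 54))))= 13312/ 81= 164.35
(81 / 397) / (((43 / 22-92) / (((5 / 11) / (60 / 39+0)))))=-1053 / 1572914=-0.00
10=10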